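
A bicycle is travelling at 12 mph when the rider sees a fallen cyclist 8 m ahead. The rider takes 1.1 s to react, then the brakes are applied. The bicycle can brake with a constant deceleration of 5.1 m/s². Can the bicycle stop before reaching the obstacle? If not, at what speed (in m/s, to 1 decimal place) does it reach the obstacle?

No — it strikes the obstacle at 2.7 m/s

12 mph × 0.44704 = 5.3645 m/s.
Reaction distance = 5.3645 × 1.1 = 5.901 m.
Braking distance needed to stop: v²/(2a) = 28.778 / 10.200 = 2.821 m, so total needed = 5.901 + 2.821 = 8.722 m > 8 m — it cannot stop.
Distance remaining when braking begins: 8 − 5.901 = 2.099 m.
v² = v₀² − 2a·d = 28.778 − 2 × 5.100 × 2.099 = 7.368 m²/s².
v = √7.368 = 2.714 m/s.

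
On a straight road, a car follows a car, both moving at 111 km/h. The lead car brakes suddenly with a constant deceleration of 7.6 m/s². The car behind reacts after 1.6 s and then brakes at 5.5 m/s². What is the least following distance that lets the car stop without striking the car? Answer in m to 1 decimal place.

111 km/h ÷ 3.6 = 30.8333 m/s.
Leader travels v²/(2a_L) = 950.692 / 15.200 = 62.546 m before stopping.
Follower covers v·t_r = 30.8333 × 1.6 = 49.333 m while reacting, then v²/(2a_F) = 950.692 / 11.000 = 86.427 m while braking, for a total of 49.333 + 86.427 = 135.760 m.
Since a_F ≤ a_L and the follower starts braking later, the follower is never slower than the leader, so the closest approach is when both have stopped.
Minimum gap = 135.760 − 62.546 = 73.214 m.

Minimum gap ≈ 73.2 m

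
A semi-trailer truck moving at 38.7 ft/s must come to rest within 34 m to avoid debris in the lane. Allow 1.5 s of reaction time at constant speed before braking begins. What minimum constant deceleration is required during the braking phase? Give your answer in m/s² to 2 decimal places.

38.7 ft/s × 0.3048 = 11.7958 m/s.
Distance covered during reaction = 11.7958 × 1.5 = 17.694 m.
Distance available for braking: 34 − 17.694 = 16.306 m.
v² = 2a·d ⇒ a = v²/(2d) = 11.7958² / (2 × 16.306) = 139.141 / 32.612 = 4.2666 m/s².

Required deceleration ≈ 4.27 m/s²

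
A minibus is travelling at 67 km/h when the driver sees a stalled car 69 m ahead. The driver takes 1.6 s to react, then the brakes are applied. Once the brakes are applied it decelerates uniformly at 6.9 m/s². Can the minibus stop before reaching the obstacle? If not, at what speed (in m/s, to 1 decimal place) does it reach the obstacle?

Yes — it stops about 14.1 m short of the obstacle, so it never reaches it

67 km/h ÷ 3.6 = 18.6111 m/s.
Reaction distance = 18.6111 × 1.6 = 29.778 m.
Braking distance = v²/(2a) = 346.373 / 13.800 = 25.099 m.
Total stopping distance = 29.778 + 25.099 = 54.877 m, vs 69 m available — it stops with 69 − 54.877 = 14.123 m to spare.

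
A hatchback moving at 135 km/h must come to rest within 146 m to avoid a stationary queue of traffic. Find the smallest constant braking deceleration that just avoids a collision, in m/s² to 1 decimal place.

135 km/h ÷ 3.6 = 37.5000 m/s.
v² = 2a·d ⇒ a = v²/(2d) = 37.5000² / (2 × 146.000) = 1406.250 / 292.000 = 4.8159 m/s².

Required deceleration ≈ 4.8 m/s²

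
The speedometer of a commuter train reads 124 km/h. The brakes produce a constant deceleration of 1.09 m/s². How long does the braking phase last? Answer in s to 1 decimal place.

Braking time ≈ 31.6 s

124 km/h ÷ 3.6 = 34.4444 m/s.
Braking time = v/a = 34.4444 / 1.090 = 31.600 s.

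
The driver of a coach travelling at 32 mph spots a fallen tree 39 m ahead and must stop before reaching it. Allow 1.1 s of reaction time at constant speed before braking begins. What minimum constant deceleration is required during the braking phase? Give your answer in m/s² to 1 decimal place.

32 mph × 0.44704 = 14.3053 m/s.
Distance covered during reaction = 14.3053 × 1.1 = 15.736 m.
Distance available for braking: 39 − 15.736 = 23.264 m.
v² = 2a·d ⇒ a = v²/(2d) = 14.3053² / (2 × 23.264) = 204.642 / 46.528 = 4.3983 m/s².

Required deceleration ≈ 4.4 m/s²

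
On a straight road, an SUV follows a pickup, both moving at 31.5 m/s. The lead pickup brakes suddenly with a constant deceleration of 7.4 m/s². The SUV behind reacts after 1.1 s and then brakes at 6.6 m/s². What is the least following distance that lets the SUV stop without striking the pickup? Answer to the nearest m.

Leader travels v²/(2a_L) = 992.250 / 14.800 = 67.044 m before stopping.
Follower covers v·t_r = 31.5000 × 1.1 = 34.650 m while reacting, then v²/(2a_F) = 992.250 / 13.200 = 75.170 m while braking, for a total of 34.650 + 75.170 = 109.820 m.
Since a_F ≤ a_L and the follower starts braking later, the follower is never slower than the leader, so the closest approach is when both have stopped.
Minimum gap = 109.820 − 67.044 = 42.776 m.

Minimum gap ≈ 43 m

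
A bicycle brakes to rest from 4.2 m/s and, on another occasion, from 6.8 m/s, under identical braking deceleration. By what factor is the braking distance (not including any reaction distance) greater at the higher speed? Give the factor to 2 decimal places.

Braking distance d = v²/(2a), so with a fixed, d ∝ v².
Factor = (6.8/4.2)² = 1.6190² = 2.6212.

Factor ≈ 2.62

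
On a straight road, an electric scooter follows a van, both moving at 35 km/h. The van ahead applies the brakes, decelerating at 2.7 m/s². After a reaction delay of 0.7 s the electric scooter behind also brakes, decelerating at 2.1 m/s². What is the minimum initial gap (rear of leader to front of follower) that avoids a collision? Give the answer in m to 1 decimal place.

Minimum gap ≈ 11.8 m

35 km/h ÷ 3.6 = 9.7222 m/s.
Leader travels v²/(2a_L) = 94.521 / 5.400 = 17.504 m before stopping.
Follower covers v·t_r = 9.7222 × 0.7 = 6.806 m while reacting, then v²/(2a_F) = 94.521 / 4.200 = 22.505 m while braking, for a total of 6.806 + 22.505 = 29.311 m.
Since a_F ≤ a_L and the follower starts braking later, the follower is never slower than the leader, so the closest approach is when both have stopped.
Minimum gap = 29.311 − 17.504 = 11.807 m.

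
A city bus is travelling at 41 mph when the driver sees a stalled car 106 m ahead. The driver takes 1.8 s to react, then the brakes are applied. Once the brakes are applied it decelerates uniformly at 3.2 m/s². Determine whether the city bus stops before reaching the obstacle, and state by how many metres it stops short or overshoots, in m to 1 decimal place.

Yes — it stops 20.5 m short of the obstacle

41 mph × 0.44704 = 18.3286 m/s.
Reaction distance = 18.3286 × 1.8 = 32.991 m.
Braking distance = v²/(2a) = 335.938 / 6.400 = 52.490 m.
Total stopping distance = 32.991 + 52.490 = 85.481 m, vs 106 m available — it stops with 106 − 85.481 = 20.519 m to spare.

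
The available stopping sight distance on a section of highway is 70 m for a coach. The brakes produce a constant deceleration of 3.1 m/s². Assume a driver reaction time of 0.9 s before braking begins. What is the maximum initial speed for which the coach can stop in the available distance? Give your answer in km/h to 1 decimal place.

Maximum speed ≈ 65.6 km/h

Stopping distance: v·t_r + v²/(2a) = 70 with t_r = 0.9 s and a = 3.100 m/s².
So v² + 5.580 v − 434.00 = 0.
Positive root: v = −a·t_r + √((a·t_r)² + 2a·d) = −2.790 + √(7.784 + 434.00) = 18.2287 m/s.
18.2287 m/s × 3.6 = 65.623 km/h.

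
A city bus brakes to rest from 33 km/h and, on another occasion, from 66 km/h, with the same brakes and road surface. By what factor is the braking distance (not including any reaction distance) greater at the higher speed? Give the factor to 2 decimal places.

Braking distance d = v²/(2a), so with a fixed, d ∝ v².
Factor = (66/33)² = 2.0000² = 4.0000.

Factor ≈ 4.00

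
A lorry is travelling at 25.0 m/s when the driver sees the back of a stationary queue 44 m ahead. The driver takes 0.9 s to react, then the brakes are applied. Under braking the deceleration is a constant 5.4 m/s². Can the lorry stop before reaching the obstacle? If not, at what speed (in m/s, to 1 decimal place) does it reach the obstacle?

No — it strikes the obstacle at 19.8 m/s

Reaction distance = 25.0000 × 0.9 = 22.500 m.
Braking distance needed to stop: v²/(2a) = 625.000 / 10.800 = 57.870 m, so total needed = 22.500 + 57.870 = 80.370 m > 44 m — it cannot stop.
Distance remaining when braking begins: 44 − 22.500 = 21.500 m.
v² = v₀² − 2a·d = 625.000 − 2 × 5.400 × 21.500 = 392.800 m²/s².
v = √392.800 = 19.819 m/s.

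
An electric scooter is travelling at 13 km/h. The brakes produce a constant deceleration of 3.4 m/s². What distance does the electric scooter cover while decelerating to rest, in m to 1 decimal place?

13 km/h ÷ 3.6 = 3.6111 m/s.
Braking distance = v²/(2a) = 3.6111² / (2 × 3.400) = 13.040 / 6.800 = 1.918 m.

Braking distance ≈ 1.9 m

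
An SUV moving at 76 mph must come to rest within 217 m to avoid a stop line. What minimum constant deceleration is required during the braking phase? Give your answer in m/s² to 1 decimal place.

76 mph × 0.44704 = 33.9750 m/s.
v² = 2a·d ⇒ a = v²/(2d) = 33.9750² / (2 × 217.000) = 1154.301 / 434.000 = 2.6597 m/s².

Required deceleration ≈ 2.7 m/s²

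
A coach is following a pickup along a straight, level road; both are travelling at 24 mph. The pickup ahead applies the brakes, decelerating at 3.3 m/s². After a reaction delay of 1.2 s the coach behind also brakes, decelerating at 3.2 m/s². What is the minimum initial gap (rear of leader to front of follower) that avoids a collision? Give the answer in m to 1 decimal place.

24 mph × 0.44704 = 10.7290 m/s.
Leader travels v²/(2a_L) = 115.111 / 6.600 = 17.441 m before stopping.
Follower covers v·t_r = 10.7290 × 1.2 = 12.875 m while reacting, then v²/(2a_F) = 115.111 / 6.400 = 17.986 m while braking, for a total of 12.875 + 17.986 = 30.861 m.
Since a_F ≤ a_L and the follower starts braking later, the follower is never slower than the leader, so the closest approach is when both have stopped.
Minimum gap = 30.861 − 17.441 = 13.420 m.

Minimum gap ≈ 13.4 m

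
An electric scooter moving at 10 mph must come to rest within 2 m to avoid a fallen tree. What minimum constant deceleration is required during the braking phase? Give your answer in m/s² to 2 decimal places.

Required deceleration ≈ 5.00 m/s²

10 mph × 0.44704 = 4.4704 m/s.
v² = 2a·d ⇒ a = v²/(2d) = 4.4704² / (2 × 2.000) = 19.984 / 4.000 = 4.9960 m/s².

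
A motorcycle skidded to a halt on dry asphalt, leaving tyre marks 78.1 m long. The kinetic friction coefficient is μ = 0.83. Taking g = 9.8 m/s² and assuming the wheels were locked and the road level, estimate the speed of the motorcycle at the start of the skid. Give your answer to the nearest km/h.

Initial speed ≈ 128 km/h

Deceleration a = μg = 0.83 × 9.8 = 8.134 m/s².
v = √(2a·d) = √(2 × 8.134 × 78.1) = √1270.531 = 35.6445 m/s.
= 35.6445 × 3.6 = 128.320 km/h.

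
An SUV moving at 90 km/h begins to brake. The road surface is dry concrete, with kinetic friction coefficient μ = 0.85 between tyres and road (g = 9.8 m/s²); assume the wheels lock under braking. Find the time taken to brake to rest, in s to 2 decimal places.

Braking time ≈ 3.00 s

90 km/h ÷ 3.6 = 25.0000 m/s.
a = μg = 0.85 × 9.8 = 8.330 m/s².
Braking time = v/a = 25.0000 / 8.330 = 3.001 s.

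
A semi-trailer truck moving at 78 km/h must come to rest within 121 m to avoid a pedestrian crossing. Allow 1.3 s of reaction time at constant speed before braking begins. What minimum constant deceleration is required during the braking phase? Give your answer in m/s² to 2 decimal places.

78 km/h ÷ 3.6 = 21.6667 m/s.
Distance covered during reaction = 21.6667 × 1.3 = 28.167 m.
Distance available for braking: 121 − 28.167 = 92.833 m.
v² = 2a·d ⇒ a = v²/(2d) = 21.6667² / (2 × 92.833) = 469.446 / 185.666 = 2.5284 m/s².

Required deceleration ≈ 2.53 m/s²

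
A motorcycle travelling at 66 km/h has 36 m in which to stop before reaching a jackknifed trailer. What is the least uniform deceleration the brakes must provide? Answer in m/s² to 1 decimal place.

Required deceleration ≈ 4.7 m/s²

66 km/h ÷ 3.6 = 18.3333 m/s.
v² = 2a·d ⇒ a = v²/(2d) = 18.3333² / (2 × 36.000) = 336.110 / 72.000 = 4.6682 m/s².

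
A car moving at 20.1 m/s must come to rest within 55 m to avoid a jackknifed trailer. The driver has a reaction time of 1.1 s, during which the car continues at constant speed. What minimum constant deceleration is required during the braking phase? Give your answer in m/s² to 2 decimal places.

Distance covered during reaction = 20.1000 × 1.1 = 22.110 m.
Distance available for braking: 55 − 22.110 = 32.890 m.
v² = 2a·d ⇒ a = v²/(2d) = 20.1000² / (2 × 32.890) = 404.010 / 65.780 = 6.1418 m/s².

Required deceleration ≈ 6.14 m/s²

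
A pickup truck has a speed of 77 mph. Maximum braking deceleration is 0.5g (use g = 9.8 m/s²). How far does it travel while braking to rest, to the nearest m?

77 mph × 0.44704 = 34.4221 m/s.
a = 0.5 × 9.8 = 4.900 m/s².
Braking distance = v²/(2a) = 34.4221² / (2 × 4.900) = 1184.881 / 9.800 = 120.906 m.

Braking distance ≈ 121 m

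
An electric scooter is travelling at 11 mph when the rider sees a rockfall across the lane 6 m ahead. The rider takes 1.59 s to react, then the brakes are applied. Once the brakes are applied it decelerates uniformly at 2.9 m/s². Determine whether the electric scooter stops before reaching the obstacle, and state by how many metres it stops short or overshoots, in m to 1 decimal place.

11 mph × 0.44704 = 4.9174 m/s.
Reaction distance = 4.9174 × 1.59 = 7.819 m.
Braking distance = v²/(2a) = 24.181 / 5.800 = 4.169 m.
Total stopping distance = 7.819 + 4.169 = 11.988 m, vs 6 m available — it cannot stop in time and overshoots by 11.988 − 6 = 5.988 m.

No — it overshoots by 6.0 m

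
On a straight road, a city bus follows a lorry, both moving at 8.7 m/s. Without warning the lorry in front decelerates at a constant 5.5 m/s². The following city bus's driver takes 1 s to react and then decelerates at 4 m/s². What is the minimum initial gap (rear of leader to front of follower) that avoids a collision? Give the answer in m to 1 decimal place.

Leader travels v²/(2a_L) = 75.690 / 11.000 = 6.881 m before stopping.
Follower covers v·t_r = 8.7000 × 1 = 8.700 m while reacting, then v²/(2a_F) = 75.690 / 8.000 = 9.461 m while braking, for a total of 8.700 + 9.461 = 18.161 m.
Since a_F ≤ a_L and the follower starts braking later, the follower is never slower than the leader, so the closest approach is when both have stopped.
Minimum gap = 18.161 − 6.881 = 11.280 m.

Minimum gap ≈ 11.3 m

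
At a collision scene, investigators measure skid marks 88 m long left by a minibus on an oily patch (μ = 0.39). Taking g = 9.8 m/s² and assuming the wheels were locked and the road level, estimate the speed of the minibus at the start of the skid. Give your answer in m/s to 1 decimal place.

Deceleration a = μg = 0.39 × 9.8 = 3.822 m/s².
v = √(2a·d) = √(2 × 3.822 × 88) = √672.672 = 25.9359 m/s.

Initial speed ≈ 25.9 m/s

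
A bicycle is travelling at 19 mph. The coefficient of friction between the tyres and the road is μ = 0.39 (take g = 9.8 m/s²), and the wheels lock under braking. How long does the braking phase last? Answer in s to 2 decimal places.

19 mph × 0.44704 = 8.4938 m/s.
a = μg = 0.39 × 9.8 = 3.822 m/s².
Braking time = v/a = 8.4938 / 3.822 = 2.222 s.

Braking time ≈ 2.22 s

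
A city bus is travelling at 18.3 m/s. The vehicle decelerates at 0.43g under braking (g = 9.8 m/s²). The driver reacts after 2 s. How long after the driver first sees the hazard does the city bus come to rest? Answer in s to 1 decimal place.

Total time ≈ 6.3 s

a = 0.43 × 9.8 = 4.214 m/s².
Braking time = v/a = 18.3000 / 4.214 = 4.343 s.
Total = 2 + 4.343 = 6.343 s.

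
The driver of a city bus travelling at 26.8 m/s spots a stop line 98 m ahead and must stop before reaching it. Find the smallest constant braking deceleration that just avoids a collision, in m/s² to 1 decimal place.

v² = 2a·d ⇒ a = v²/(2d) = 26.8000² / (2 × 98.000) = 718.240 / 196.000 = 3.6645 m/s².

Required deceleration ≈ 3.7 m/s²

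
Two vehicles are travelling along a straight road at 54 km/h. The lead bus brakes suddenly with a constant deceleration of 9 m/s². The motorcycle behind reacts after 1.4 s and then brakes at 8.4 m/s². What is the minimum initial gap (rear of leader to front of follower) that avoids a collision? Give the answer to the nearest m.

Minimum gap ≈ 22 m

54 km/h ÷ 3.6 = 15.0000 m/s.
Leader travels v²/(2a_L) = 225.000 / 18.000 = 12.500 m before stopping.
Follower covers v·t_r = 15.0000 × 1.4 = 21.000 m while reacting, then v²/(2a_F) = 225.000 / 16.800 = 13.393 m while braking, for a total of 21.000 + 13.393 = 34.393 m.
Since a_F ≤ a_L and the follower starts braking later, the follower is never slower than the leader, so the closest approach is when both have stopped.
Minimum gap = 34.393 − 12.500 = 21.893 m.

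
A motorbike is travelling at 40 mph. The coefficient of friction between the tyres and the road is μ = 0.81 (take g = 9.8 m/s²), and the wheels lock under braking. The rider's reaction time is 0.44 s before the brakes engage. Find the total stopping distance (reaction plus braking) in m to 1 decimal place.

40 mph × 0.44704 = 17.8816 m/s.
a = μg = 0.81 × 9.8 = 7.938 m/s².
Reaction distance = v·t_r = 17.8816 × 0.44 = 7.868 m.
Braking distance = v²/(2a) = 17.8816² / (2 × 7.938) = 319.752 / 15.876 = 20.141 m.
Total = 7.868 + 20.141 = 28.009 m.

Total stopping distance ≈ 28.0 m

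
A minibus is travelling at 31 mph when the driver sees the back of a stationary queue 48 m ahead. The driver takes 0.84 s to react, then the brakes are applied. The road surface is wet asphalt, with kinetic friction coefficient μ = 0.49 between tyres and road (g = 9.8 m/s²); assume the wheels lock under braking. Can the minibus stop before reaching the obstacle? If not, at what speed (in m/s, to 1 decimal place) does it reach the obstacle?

Yes — it stops about 16.4 m short of the obstacle, so it never reaches it

31 mph × 0.44704 = 13.8582 m/s.
a = μg = 0.49 × 9.8 = 4.802 m/s².
Reaction distance = 13.8582 × 0.84 = 11.641 m.
Braking distance = v²/(2a) = 192.050 / 9.604 = 19.997 m.
Total stopping distance = 11.641 + 19.997 = 31.638 m, vs 48 m available — it stops with 48 − 31.638 = 16.362 m to spare.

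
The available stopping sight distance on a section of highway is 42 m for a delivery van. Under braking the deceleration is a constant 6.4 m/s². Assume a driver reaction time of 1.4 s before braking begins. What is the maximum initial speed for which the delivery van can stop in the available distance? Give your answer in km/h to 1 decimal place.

Stopping distance: v·t_r + v²/(2a) = 42 with t_r = 1.4 s and a = 6.400 m/s².
So v² + 17.920 v − 537.60 = 0.
Positive root: v = −a·t_r + √((a·t_r)² + 2a·d) = −8.960 + √(80.282 + 537.60) = 15.8972 m/s.
15.8972 m/s × 3.6 = 57.230 km/h.

Maximum speed ≈ 57.2 km/h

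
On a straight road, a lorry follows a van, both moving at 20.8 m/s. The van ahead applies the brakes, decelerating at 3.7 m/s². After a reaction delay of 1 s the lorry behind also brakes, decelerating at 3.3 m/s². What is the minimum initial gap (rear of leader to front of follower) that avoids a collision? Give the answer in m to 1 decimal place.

Leader travels v²/(2a_L) = 432.640 / 7.400 = 58.465 m before stopping.
Follower covers v·t_r = 20.8000 × 1 = 20.800 m while reacting, then v²/(2a_F) = 432.640 / 6.600 = 65.552 m while braking, for a total of 20.800 + 65.552 = 86.352 m.
Since a_F ≤ a_L and the follower starts braking later, the follower is never slower than the leader, so the closest approach is when both have stopped.
Minimum gap = 86.352 − 58.465 = 27.887 m.

Minimum gap ≈ 27.9 m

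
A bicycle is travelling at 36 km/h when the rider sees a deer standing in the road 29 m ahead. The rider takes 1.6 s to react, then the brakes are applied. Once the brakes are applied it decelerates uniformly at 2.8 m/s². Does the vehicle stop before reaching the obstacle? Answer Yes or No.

36 km/h ÷ 3.6 = 10.0000 m/s.
Reaction distance = 10.0000 × 1.6 = 16.000 m.
Braking distance = v²/(2a) = 100.000 / 5.600 = 17.857 m.
Total stopping distance = 16.000 + 17.857 = 33.857 m, vs 29 m available — it cannot stop in time and overshoots by 33.857 − 29 = 4.857 m.

No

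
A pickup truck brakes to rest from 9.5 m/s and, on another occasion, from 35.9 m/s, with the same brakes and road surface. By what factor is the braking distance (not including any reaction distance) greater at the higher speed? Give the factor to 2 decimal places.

Factor ≈ 14.28

Braking distance d = v²/(2a), so with a fixed, d ∝ v².
Factor = (35.9/9.5)² = 3.7789² = 14.2801.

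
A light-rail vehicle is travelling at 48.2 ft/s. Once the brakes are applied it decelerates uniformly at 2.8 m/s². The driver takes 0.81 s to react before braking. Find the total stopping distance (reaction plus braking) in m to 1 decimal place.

Total stopping distance ≈ 50.4 m

48.2 ft/s × 0.3048 = 14.6914 m/s.
Reaction distance = v·t_r = 14.6914 × 0.81 = 11.900 m.
Braking distance = v²/(2a) = 14.6914² / (2 × 2.800) = 215.837 / 5.600 = 38.542 m.
Total = 11.900 + 38.542 = 50.442 m.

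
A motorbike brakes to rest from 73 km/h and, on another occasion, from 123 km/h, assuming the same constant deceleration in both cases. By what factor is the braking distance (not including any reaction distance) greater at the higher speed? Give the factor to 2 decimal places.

Braking distance d = v²/(2a), so with a fixed, d ∝ v².
Factor = (123/73)² = 1.6849² = 2.8389.

Factor ≈ 2.84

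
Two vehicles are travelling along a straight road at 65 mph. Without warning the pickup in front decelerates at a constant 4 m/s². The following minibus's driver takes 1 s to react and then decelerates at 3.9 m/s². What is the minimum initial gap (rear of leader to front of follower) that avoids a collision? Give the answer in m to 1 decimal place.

Minimum gap ≈ 31.8 m

65 mph × 0.44704 = 29.0576 m/s.
Leader travels v²/(2a_L) = 844.344 / 8.000 = 105.543 m before stopping.
Follower covers v·t_r = 29.0576 × 1 = 29.058 m while reacting, then v²/(2a_F) = 844.344 / 7.800 = 108.249 m while braking, for a total of 29.058 + 108.249 = 137.307 m.
Since a_F ≤ a_L and the follower starts braking later, the follower is never slower than the leader, so the closest approach is when both have stopped.
Minimum gap = 137.307 − 105.543 = 31.764 m.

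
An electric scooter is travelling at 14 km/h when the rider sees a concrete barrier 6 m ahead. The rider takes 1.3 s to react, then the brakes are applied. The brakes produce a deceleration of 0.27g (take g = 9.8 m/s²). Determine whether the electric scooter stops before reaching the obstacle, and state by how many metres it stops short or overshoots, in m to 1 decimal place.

14 km/h ÷ 3.6 = 3.8889 m/s.
a = 0.27 × 9.8 = 2.646 m/s².
Reaction distance = 3.8889 × 1.3 = 5.056 m.
Braking distance = v²/(2a) = 15.124 / 5.292 = 2.858 m.
Total stopping distance = 5.056 + 2.858 = 7.914 m, vs 6 m available — it cannot stop in time and overshoots by 7.914 − 6 = 1.914 m.

No — it overshoots by 1.9 m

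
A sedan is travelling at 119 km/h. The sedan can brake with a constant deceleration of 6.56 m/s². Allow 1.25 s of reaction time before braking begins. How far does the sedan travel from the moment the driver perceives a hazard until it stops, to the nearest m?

Total stopping distance ≈ 125 m

119 km/h ÷ 3.6 = 33.0556 m/s.
Reaction distance = v·t_r = 33.0556 × 1.25 = 41.319 m.
Braking distance = v²/(2a) = 33.0556² / (2 × 6.560) = 1092.673 / 13.120 = 83.283 m.
Total = 41.319 + 83.283 = 124.602 m.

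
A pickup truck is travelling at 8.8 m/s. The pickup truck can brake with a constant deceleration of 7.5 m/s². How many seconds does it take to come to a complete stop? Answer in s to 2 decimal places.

Braking time ≈ 1.17 s

Braking time = v/a = 8.8000 / 7.500 = 1.173 s.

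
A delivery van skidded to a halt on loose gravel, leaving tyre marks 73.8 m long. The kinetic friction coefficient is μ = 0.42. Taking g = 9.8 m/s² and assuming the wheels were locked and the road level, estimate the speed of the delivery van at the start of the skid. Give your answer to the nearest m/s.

Initial speed ≈ 25 m/s

Deceleration a = μg = 0.42 × 9.8 = 4.116 m/s².
v = √(2a·d) = √(2 × 4.116 × 73.8) = √607.522 = 24.6480 m/s.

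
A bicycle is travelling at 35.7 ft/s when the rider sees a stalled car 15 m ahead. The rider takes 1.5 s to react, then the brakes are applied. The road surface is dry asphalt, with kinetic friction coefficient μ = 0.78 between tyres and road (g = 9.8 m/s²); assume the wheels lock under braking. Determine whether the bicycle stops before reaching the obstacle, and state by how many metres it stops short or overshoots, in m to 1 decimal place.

35.7 ft/s × 0.3048 = 10.8814 m/s.
a = μg = 0.78 × 9.8 = 7.644 m/s².
Reaction distance = 10.8814 × 1.5 = 16.322 m.
Braking distance = v²/(2a) = 118.405 / 15.288 = 7.745 m.
Total stopping distance = 16.322 + 7.745 = 24.067 m, vs 15 m available — it cannot stop in time and overshoots by 24.067 − 15 = 9.067 m.

No — it overshoots by 9.1 m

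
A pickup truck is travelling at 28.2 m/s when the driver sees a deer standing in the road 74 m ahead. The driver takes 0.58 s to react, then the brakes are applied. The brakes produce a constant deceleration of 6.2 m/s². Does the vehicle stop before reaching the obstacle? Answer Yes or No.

No

Reaction distance = 28.2000 × 0.58 = 16.356 m.
Braking distance = v²/(2a) = 795.240 / 12.400 = 64.132 m.
Total stopping distance = 16.356 + 64.132 = 80.488 m, vs 74 m available — it cannot stop in time and overshoots by 80.488 − 74 = 6.488 m.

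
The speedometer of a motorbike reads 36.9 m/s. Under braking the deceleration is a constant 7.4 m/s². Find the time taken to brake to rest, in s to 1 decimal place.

Braking time = v/a = 36.9000 / 7.400 = 4.986 s.

Braking time ≈ 5.0 s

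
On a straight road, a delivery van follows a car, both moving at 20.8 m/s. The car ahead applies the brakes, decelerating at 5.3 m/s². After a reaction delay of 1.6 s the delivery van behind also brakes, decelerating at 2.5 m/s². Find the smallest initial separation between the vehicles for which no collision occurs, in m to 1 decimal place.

Minimum gap ≈ 79.0 m

Leader travels v²/(2a_L) = 432.640 / 10.600 = 40.815 m before stopping.
Follower covers v·t_r = 20.8000 × 1.6 = 33.280 m while reacting, then v²/(2a_F) = 432.640 / 5.000 = 86.528 m while braking, for a total of 33.280 + 86.528 = 119.808 m.
Since a_F ≤ a_L and the follower starts braking later, the follower is never slower than the leader, so the closest approach is when both have stopped.
Minimum gap = 119.808 − 40.815 = 78.993 m.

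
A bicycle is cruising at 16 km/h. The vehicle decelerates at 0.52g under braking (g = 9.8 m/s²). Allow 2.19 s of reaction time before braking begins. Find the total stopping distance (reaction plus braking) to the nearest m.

16 km/h ÷ 3.6 = 4.4444 m/s.
a = 0.52 × 9.8 = 5.096 m/s².
Reaction distance = v·t_r = 4.4444 × 2.19 = 9.733 m.
Braking distance = v²/(2a) = 4.4444² / (2 × 5.096) = 19.753 / 10.192 = 1.938 m.
Total = 9.733 + 1.938 = 11.671 m.

Total stopping distance ≈ 12 m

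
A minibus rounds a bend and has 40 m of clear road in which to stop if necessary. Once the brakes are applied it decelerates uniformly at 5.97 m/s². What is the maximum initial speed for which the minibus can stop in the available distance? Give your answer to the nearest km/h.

Maximum speed ≈ 79 km/h

v²/(2a) = d ⇒ v = √(2 × 5.970 × 40) = √477.60 = 21.8541 m/s.
21.8541 m/s × 3.6 = 78.675 km/h.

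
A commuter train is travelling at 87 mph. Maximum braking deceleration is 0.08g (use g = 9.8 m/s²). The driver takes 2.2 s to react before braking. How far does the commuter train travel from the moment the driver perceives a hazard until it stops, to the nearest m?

Total stopping distance ≈ 1050 m

87 mph × 0.44704 = 38.8925 m/s.
a = 0.08 × 9.8 = 0.784 m/s².
Reaction distance = v·t_r = 38.8925 × 2.2 = 85.564 m.
Braking distance = v²/(2a) = 38.8925² / (2 × 0.784) = 1512.627 / 1.568 = 964.686 m.
Total = 85.564 + 964.686 = 1050.250 m.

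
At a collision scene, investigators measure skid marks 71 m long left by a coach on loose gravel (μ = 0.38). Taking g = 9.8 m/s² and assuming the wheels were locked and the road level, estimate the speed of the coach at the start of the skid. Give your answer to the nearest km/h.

Deceleration a = μg = 0.38 × 9.8 = 3.724 m/s².
v = √(2a·d) = √(2 × 3.724 × 71) = √528.808 = 22.9958 m/s.
= 22.9958 × 3.6 = 82.785 km/h.

Initial speed ≈ 83 km/h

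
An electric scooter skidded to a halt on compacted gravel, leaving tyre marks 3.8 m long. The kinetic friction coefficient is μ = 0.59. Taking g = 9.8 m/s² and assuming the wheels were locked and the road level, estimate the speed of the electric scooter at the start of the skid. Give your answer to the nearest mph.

Deceleration a = μg = 0.59 × 9.8 = 5.782 m/s².
v = √(2a·d) = √(2 × 5.782 × 3.8) = √43.943 = 6.6290 m/s.
= 6.6290 ÷ 0.44704 = 14.829 mph.

Initial speed ≈ 15 mph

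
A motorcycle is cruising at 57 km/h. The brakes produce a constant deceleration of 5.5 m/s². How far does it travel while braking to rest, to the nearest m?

Braking distance ≈ 23 m

57 km/h ÷ 3.6 = 15.8333 m/s.
Braking distance = v²/(2a) = 15.8333² / (2 × 5.500) = 250.693 / 11.000 = 22.790 m.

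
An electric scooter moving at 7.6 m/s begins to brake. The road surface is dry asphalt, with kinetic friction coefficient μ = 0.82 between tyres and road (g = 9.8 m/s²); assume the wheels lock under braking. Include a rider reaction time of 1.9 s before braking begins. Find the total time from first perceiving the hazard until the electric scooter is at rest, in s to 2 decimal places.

a = μg = 0.82 × 9.8 = 8.036 m/s².
Braking time = v/a = 7.6000 / 8.036 = 0.946 s.
Total = 1.9 + 0.946 = 2.846 s.

Total time ≈ 2.85 s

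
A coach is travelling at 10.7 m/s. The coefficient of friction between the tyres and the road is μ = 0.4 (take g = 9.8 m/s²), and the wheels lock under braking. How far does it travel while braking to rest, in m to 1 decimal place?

a = μg = 0.4 × 9.8 = 3.920 m/s².
Braking distance = v²/(2a) = 10.7000² / (2 × 3.920) = 114.490 / 7.840 = 14.603 m.

Braking distance ≈ 14.6 m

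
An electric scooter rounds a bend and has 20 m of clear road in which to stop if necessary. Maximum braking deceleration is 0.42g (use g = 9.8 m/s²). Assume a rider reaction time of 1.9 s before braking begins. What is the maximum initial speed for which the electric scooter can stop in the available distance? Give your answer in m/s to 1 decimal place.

a = 0.42 × 9.8 = 4.116 m/s².
Stopping distance: v·t_r + v²/(2a) = 20 with t_r = 1.9 s and a = 4.116 m/s².
So v² + 15.641 v − 164.64 = 0.
Positive root: v = −a·t_r + √((a·t_r)² + 2a·d) = −7.820 + √(61.152 + 164.64) = 7.2064 m/s.

Maximum speed ≈ 7.2 m/s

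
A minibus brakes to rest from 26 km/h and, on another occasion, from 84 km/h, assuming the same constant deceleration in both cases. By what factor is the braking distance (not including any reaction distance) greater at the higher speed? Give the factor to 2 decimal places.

Braking distance d = v²/(2a), so with a fixed, d ∝ v².
Factor = (84/26)² = 3.2308² = 10.4381.

Factor ≈ 10.44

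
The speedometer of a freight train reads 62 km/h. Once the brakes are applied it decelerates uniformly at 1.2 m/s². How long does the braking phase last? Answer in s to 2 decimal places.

62 km/h ÷ 3.6 = 17.2222 m/s.
Braking time = v/a = 17.2222 / 1.200 = 14.352 s.

Braking time ≈ 14.35 s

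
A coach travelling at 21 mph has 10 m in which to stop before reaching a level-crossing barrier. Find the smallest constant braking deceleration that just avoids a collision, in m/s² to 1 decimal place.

Required deceleration ≈ 4.4 m/s²

21 mph × 0.44704 = 9.3878 m/s.
v² = 2a·d ⇒ a = v²/(2d) = 9.3878² / (2 × 10.000) = 88.131 / 20.000 = 4.4066 m/s².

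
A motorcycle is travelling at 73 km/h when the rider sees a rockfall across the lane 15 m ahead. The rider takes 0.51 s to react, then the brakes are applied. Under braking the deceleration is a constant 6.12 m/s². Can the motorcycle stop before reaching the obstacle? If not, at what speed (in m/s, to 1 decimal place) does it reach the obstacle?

No — it strikes the obstacle at 18.8 m/s

73 km/h ÷ 3.6 = 20.2778 m/s.
Reaction distance = 20.2778 × 0.51 = 10.342 m.
Braking distance needed to stop: v²/(2a) = 411.189 / 12.240 = 33.594 m, so total needed = 10.342 + 33.594 = 43.936 m > 15 m — it cannot stop.
Distance remaining when braking begins: 15 − 10.342 = 4.658 m.
v² = v₀² − 2a·d = 411.189 − 2 × 6.120 × 4.658 = 354.175 m²/s².
v = √354.175 = 18.820 m/s.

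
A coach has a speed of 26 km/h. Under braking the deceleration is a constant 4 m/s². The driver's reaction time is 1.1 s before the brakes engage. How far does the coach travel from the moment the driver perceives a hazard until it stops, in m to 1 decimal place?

Total stopping distance ≈ 14.5 m

26 km/h ÷ 3.6 = 7.2222 m/s.
Reaction distance = v·t_r = 7.2222 × 1.1 = 7.944 m.
Braking distance = v²/(2a) = 7.2222² / (2 × 4.000) = 52.160 / 8.000 = 6.520 m.
Total = 7.944 + 6.520 = 14.464 m.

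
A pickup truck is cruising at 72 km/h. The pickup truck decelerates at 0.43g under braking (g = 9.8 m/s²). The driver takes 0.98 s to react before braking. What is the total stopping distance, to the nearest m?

Total stopping distance ≈ 67 m

72 km/h ÷ 3.6 = 20.0000 m/s.
a = 0.43 × 9.8 = 4.214 m/s².
Reaction distance = v·t_r = 20.0000 × 0.98 = 19.600 m.
Braking distance = v²/(2a) = 20.0000² / (2 × 4.214) = 400.000 / 8.428 = 47.461 m.
Total = 19.600 + 47.461 = 67.061 m.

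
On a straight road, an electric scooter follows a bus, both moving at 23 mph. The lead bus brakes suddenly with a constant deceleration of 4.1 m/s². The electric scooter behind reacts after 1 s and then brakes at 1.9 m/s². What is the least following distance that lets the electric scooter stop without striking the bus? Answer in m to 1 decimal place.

23 mph × 0.44704 = 10.2819 m/s.
Leader travels v²/(2a_L) = 105.717 / 8.200 = 12.892 m before stopping.
Follower covers v·t_r = 10.2819 × 1 = 10.282 m while reacting, then v²/(2a_F) = 105.717 / 3.800 = 27.820 m while braking, for a total of 10.282 + 27.820 = 38.102 m.
Since a_F ≤ a_L and the follower starts braking later, the follower is never slower than the leader, so the closest approach is when both have stopped.
Minimum gap = 38.102 − 12.892 = 25.210 m.

Minimum gap ≈ 25.2 m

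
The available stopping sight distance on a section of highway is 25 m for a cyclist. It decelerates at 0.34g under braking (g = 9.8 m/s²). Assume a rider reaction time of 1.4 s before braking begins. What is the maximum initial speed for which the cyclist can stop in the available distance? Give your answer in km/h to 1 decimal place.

a = 0.34 × 9.8 = 3.332 m/s².
Stopping distance: v·t_r + v²/(2a) = 25 with t_r = 1.4 s and a = 3.332 m/s².
So v² + 9.330 v − 166.60 = 0.
Positive root: v = −a·t_r + √((a·t_r)² + 2a·d) = −4.665 + √(21.762 + 166.60) = 9.0595 m/s.
9.0595 m/s × 3.6 = 32.614 km/h.

Maximum speed ≈ 32.6 km/h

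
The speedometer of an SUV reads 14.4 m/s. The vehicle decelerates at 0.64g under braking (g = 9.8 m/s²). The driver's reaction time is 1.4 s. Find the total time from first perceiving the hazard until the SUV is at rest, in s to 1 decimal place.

Total time ≈ 3.7 s

a = 0.64 × 9.8 = 6.272 m/s².
Braking time = v/a = 14.4000 / 6.272 = 2.296 s.
Total = 1.4 + 2.296 = 3.696 s.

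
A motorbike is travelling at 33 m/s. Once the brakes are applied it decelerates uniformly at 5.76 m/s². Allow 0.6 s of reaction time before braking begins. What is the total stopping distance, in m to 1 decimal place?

Total stopping distance ≈ 114.3 m

Reaction distance = v·t_r = 33.0000 × 0.6 = 19.800 m.
Braking distance = v²/(2a) = 33.0000² / (2 × 5.760) = 1089.000 / 11.520 = 94.531 m.
Total = 19.800 + 94.531 = 114.331 m.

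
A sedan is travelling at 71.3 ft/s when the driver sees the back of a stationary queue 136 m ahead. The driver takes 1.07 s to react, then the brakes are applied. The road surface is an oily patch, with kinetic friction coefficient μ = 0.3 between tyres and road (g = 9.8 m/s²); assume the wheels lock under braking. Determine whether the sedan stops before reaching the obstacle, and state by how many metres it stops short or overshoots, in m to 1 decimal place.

71.3 ft/s × 0.3048 = 21.7322 m/s.
a = μg = 0.3 × 9.8 = 2.940 m/s².
Reaction distance = 21.7322 × 1.07 = 23.253 m.
Braking distance = v²/(2a) = 472.289 / 5.880 = 80.321 m.
Total stopping distance = 23.253 + 80.321 = 103.574 m, vs 136 m available — it stops with 136 − 103.574 = 32.426 m to spare.

Yes — it stops 32.4 m short of the obstacle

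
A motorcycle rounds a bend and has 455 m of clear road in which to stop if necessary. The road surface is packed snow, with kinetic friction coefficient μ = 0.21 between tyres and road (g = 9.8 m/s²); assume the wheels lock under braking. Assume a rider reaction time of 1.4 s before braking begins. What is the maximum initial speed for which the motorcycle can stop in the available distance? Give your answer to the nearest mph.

a = μg = 0.21 × 9.8 = 2.058 m/s².
Stopping distance: v·t_r + v²/(2a) = 455 with t_r = 1.4 s and a = 2.058 m/s².
So v² + 5.762 v − 1872.78 = 0.
Positive root: v = −a·t_r + √((a·t_r)² + 2a·d) = −2.881 + √(8.300 + 1872.78) = 40.4904 m/s.
40.4904 m/s ÷ 0.44704 = 90.574 mph.

Maximum speed ≈ 91 mph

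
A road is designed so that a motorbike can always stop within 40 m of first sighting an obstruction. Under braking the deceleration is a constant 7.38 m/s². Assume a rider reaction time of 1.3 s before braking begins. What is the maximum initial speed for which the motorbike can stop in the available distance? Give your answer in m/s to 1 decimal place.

Maximum speed ≈ 16.5 m/s

Stopping distance: v·t_r + v²/(2a) = 40 with t_r = 1.3 s and a = 7.380 m/s².
So v² + 19.188 v − 590.40 = 0.
Positive root: v = −a·t_r + √((a·t_r)² + 2a·d) = −9.594 + √(92.045 + 590.40) = 16.5296 m/s.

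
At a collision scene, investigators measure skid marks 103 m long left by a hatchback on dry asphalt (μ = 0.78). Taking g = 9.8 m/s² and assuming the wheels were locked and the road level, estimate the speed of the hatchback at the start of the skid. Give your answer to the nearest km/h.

Initial speed ≈ 143 km/h

Deceleration a = μg = 0.78 × 9.8 = 7.644 m/s².
v = √(2a·d) = √(2 × 7.644 × 103) = √1574.664 = 39.6820 m/s.
= 39.6820 × 3.6 = 142.855 km/h.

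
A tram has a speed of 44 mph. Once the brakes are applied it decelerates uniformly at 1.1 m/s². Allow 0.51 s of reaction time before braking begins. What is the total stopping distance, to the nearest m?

44 mph × 0.44704 = 19.6698 m/s.
Reaction distance = v·t_r = 19.6698 × 0.51 = 10.032 m.
Braking distance = v²/(2a) = 19.6698² / (2 × 1.100) = 386.901 / 2.200 = 175.864 m.
Total = 10.032 + 175.864 = 185.896 m.

Total stopping distance ≈ 186 m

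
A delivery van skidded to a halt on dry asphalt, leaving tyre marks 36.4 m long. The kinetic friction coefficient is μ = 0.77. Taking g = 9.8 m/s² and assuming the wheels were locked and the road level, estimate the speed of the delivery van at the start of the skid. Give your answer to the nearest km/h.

Deceleration a = μg = 0.77 × 9.8 = 7.546 m/s².
v = √(2a·d) = √(2 × 7.546 × 36.4) = √549.349 = 23.4382 m/s.
= 23.4382 × 3.6 = 84.378 km/h.

Initial speed ≈ 84 km/h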